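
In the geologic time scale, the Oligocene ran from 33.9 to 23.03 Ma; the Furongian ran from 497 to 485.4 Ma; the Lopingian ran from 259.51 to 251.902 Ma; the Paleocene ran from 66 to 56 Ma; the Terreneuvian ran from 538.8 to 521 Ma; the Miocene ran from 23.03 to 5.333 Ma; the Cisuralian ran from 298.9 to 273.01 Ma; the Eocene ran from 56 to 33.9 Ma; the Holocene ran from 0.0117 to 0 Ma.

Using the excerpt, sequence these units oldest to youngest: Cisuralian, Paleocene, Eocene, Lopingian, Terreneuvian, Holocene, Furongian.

The oldest of these is Terreneuvian (starts 538.8 Ma) and the youngest is Holocene (ends 0 Ma).
In between, by decreasing start age: Furongian (497), Cisuralian (298.9), Lopingian (259.51), Paleocene (66), Eocene (56).

Terreneuvian, Furongian, Cisuralian, Lopingian, Paleocene, Eocene, Holocene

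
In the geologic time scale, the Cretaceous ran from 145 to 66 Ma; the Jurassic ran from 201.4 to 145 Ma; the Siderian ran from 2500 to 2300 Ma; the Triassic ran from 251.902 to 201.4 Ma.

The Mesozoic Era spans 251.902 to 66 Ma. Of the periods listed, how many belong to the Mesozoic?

3

Periods inside 251.902–66 Ma: Triassic, Jurassic, Cretaceous — 3 in total.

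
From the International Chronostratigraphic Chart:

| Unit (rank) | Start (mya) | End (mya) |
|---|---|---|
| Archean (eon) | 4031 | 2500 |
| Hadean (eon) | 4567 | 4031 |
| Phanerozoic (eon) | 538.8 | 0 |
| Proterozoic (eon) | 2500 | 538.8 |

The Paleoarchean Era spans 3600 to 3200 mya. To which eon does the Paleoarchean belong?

Archean

The Paleoarchean (3600–3200 Ma) lies entirely within 4031–2500 Ma, the Archean Eon.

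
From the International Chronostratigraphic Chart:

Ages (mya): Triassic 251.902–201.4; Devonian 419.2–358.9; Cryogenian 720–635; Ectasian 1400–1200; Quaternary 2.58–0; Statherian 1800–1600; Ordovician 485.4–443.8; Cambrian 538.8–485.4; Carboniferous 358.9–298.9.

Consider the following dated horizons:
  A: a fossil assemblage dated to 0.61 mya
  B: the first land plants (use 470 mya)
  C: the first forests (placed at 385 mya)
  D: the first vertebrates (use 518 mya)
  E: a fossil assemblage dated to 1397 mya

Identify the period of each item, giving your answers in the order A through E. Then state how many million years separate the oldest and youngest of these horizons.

A — Quaternary; B — Ordovician; C — Devonian; D — Cambrian; E — Ectasian; span 1396.39 million years

A: 0.61 Ma lies in 2.58–0 Ma, so Quaternary.
B: 470 Ma lies in 485.4–443.8 Ma, so Ordovician.
C: 385 Ma lies in 419.2–358.9 Ma, so Devonian.
D: 518 Ma lies in 538.8–485.4 Ma, so Cambrian.
E: 1397 Ma lies in 1400–1200 Ma, so Ectasian.
Oldest = 1397 Ma, youngest = 0.61 Ma → span 1396.39 Myr.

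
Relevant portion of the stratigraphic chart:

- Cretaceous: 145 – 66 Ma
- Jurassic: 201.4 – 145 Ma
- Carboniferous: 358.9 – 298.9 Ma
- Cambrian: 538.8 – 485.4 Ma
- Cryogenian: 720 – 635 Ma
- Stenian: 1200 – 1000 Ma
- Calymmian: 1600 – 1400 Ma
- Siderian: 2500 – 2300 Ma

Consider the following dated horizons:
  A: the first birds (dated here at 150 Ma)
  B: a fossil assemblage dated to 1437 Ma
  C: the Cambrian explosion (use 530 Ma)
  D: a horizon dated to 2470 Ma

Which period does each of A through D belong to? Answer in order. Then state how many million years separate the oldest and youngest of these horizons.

Match each age against the start–end ranges in the excerpt: A = 150 Ma → Jurassic (201.4–145); B = 1437 Ma → Calymmian (1600–1400); C = 530 Ma → Cambrian (538.8–485.4); D = 2470 Ma → Siderian (2500–2300).
The largest age is 2470 Ma and the smallest is 150 Ma; their difference is 2320 Myr.

A — Jurassic; B — Calymmian; C — Cambrian; D — Siderian; span 2320 million years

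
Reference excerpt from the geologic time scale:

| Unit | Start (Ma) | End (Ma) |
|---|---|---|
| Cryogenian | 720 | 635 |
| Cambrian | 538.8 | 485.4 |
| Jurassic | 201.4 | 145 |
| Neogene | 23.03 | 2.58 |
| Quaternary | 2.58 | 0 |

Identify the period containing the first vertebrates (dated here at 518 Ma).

518 Ma lies between 538.8 and 485.4 Ma, so it falls in the Cambrian.

Cambrian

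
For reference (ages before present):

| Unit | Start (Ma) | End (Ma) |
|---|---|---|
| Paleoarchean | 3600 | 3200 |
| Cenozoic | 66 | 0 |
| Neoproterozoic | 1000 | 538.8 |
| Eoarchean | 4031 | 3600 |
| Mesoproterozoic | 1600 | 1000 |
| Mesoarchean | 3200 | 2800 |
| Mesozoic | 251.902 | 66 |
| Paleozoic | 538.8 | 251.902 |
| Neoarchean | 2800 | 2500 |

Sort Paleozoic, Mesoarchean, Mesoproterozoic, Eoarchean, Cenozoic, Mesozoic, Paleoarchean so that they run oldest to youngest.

Read off each span (Ma): Paleozoic 538.8–251.902; Mesoarchean 3200–2800; Mesoproterozoic 1600–1000; Eoarchean 4031–3600; Cenozoic 66–0; Mesozoic 251.902–66; Paleoarchean 3600–3200.
Larger Ma is older, so oldest→youngest is Eoarchean, Paleoarchean, Mesoarchean, Mesoproterozoic, Paleozoic, Mesozoic, Cenozoic.

Eoarchean, then Paleoarchean, then Mesoarchean, then Mesoproterozoic, then Paleozoic, then Mesozoic, then Cenozoic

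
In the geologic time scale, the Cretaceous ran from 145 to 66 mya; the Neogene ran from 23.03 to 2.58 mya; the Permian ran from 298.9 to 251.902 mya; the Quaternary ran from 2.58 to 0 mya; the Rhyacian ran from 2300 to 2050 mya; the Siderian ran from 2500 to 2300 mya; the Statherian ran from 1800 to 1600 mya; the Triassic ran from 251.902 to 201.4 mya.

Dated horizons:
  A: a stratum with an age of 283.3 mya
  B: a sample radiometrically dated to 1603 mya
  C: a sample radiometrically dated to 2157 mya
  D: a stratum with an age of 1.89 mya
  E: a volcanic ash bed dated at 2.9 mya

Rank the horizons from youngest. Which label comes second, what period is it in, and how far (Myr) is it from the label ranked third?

Sorted youngest-first by Ma: D (1.89), E (2.9), A (283.3), B (1603), C (2157).
The second youngest is E at 2.9 Ma, which lies in 23.03–2.58 Ma: the Neogene.
The third youngest is A at 283.3 Ma; separation = |2.9 − 283.3| = 280.4 Myr.

E, in the Neogene; 280.4 million years to A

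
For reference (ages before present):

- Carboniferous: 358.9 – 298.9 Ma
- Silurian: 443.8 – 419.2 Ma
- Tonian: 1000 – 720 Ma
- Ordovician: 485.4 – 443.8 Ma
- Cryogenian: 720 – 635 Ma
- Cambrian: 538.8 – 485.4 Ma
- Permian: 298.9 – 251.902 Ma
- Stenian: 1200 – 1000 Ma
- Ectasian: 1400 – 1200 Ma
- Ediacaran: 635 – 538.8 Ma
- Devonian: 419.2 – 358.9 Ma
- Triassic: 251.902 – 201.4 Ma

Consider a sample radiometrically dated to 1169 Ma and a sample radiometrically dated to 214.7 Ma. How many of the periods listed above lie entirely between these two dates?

9

1169 Ma sits inside the Stenian (1200–1000) and 214.7 Ma inside the Triassic (251.902–201.4); neither of those is wholly between the two dates.
The listed periods lying completely between them are Tonian, Cryogenian, Ediacaran, Cambrian, Ordovician, Silurian, Devonian, Carboniferous, Permian — 9 in all.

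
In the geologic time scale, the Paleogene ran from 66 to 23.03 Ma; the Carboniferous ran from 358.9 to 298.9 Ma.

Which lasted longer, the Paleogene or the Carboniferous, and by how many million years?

Carboniferous, by 17.03 million years

Paleogene: 66 − 23.03 = 42.97 Myr.
Carboniferous: 358.9 − 298.9 = 60 Myr.
Difference: 60 − 42.97 = 17.03 Myr, so the Carboniferous was longer.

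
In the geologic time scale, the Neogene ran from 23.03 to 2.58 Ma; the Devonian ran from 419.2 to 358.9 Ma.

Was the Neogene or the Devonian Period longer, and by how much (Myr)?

Devonian, by 39.85 million years

Neogene: 23.03 − 2.58 = 20.45 Myr.
Devonian: 419.2 − 358.9 = 60.3 Myr.
Difference: 60.3 − 20.45 = 39.85 Myr, so the Devonian was longer.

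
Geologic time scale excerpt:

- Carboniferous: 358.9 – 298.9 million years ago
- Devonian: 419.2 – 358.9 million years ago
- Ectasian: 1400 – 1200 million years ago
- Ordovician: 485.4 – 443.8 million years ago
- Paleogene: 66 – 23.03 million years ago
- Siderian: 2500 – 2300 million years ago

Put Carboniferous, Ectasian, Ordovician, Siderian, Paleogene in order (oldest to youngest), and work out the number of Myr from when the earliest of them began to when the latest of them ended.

From the excerpt: Carboniferous 358.9–298.9; Ectasian 1400–1200; Ordovician 485.4–443.8; Siderian 2500–2300; Paleogene 66–23.03 (Ma).
Larger Ma is earlier, so the oldest is Siderian and the youngest is Paleogene; oldest to youngest: Siderian, Ectasian, Ordovician, Carboniferous, Paleogene.
Oldest start 2500 minus youngest end 23.03 gives 2476.97 Myr overall.

Siderian, Ectasian, Ordovician, Carboniferous, Paleogene; total span 2476.97 Myr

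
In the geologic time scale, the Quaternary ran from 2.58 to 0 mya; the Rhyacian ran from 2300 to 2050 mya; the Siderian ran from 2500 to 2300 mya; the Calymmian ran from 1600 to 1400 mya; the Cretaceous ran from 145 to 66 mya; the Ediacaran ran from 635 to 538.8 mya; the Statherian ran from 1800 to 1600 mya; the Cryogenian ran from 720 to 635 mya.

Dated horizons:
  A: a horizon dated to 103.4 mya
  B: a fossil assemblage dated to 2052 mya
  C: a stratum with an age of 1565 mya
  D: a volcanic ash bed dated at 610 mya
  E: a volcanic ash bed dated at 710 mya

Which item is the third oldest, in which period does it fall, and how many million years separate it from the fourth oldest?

Sorted oldest-first by Ma: B (2052), C (1565), E (710), D (610), A (103.4).
The third oldest is E at 710 Ma, which lies in 720–635 Ma: the Cryogenian.
The fourth oldest is D at 610 Ma; separation = |710 − 610| = 100 Myr.

E, in the Cryogenian; 100 million years to D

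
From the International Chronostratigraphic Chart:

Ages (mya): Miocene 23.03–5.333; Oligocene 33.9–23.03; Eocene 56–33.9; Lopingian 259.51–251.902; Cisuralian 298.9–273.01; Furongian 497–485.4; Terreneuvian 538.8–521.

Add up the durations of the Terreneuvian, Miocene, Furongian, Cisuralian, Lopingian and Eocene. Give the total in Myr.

102.695 million years

Duration is start − end for each: (538.8 − 521) + (23.03 − 5.333) + (497 − 485.4) + (298.9 − 273.01) + (259.51 − 251.902) + (56 − 33.9).
That is 17.8 + 17.697 + 11.6 + 25.89 + 7.608 + 22.1, which totals 102.695 million years.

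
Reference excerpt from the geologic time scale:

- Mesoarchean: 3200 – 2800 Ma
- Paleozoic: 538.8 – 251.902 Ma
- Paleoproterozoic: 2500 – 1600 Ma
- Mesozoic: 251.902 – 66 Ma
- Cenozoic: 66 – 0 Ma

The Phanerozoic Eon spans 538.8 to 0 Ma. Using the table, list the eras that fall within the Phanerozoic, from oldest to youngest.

Paleozoic, Mesozoic, Cenozoic

Eras with both bounds inside 538.8–0 Ma: Paleozoic (538.8–251.902), Mesozoic (251.902–66), Cenozoic (66–0).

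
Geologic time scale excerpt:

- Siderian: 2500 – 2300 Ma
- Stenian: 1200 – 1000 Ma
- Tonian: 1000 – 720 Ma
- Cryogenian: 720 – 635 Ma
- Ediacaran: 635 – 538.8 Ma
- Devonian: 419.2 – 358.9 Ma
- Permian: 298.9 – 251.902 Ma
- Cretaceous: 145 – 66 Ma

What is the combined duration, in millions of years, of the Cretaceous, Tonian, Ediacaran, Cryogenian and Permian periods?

587.198 million years

Duration is start − end for each: (145 − 66) + (1000 − 720) + (635 − 538.8) + (720 − 635) + (298.9 − 251.902).
That is 79 + 280 + 96.2 + 85 + 46.998, which totals 587.198 million years.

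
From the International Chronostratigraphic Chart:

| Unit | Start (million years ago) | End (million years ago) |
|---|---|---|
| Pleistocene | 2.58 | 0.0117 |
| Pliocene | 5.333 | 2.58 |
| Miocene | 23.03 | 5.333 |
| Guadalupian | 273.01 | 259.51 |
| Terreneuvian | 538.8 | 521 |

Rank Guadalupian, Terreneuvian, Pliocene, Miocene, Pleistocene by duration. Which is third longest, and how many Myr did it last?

Guadalupian, 13.5 million years

Start − end for each: Guadalupian 273.01 − 259.51 = 13.5; Terreneuvian 538.8 − 521 = 17.8; Pliocene 5.333 − 2.58 = 2.753; Miocene 23.03 − 5.333 = 17.697; Pleistocene 2.58 − 0.0117 = 2.5683.
Ranking these from longest: Terreneuvian > Miocene > Guadalupian > Pliocene > Pleistocene.
Position 3 in that ranking is Guadalupian, which lasted 13.5 Myr.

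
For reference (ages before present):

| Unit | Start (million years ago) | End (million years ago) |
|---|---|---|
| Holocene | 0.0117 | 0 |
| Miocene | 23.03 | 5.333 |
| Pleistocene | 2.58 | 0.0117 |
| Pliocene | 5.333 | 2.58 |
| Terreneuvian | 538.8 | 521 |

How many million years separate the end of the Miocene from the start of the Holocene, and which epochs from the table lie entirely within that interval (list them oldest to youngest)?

The Miocene closes at 5.333 Ma and the Holocene opens at 0.0117 Ma, so the interval is 5.333 − 0.0117 = 5.3213 Myr.
An epoch fits inside if it starts at or after 5.333 Ma and ends at or before 0.0117 Ma; oldest first that gives Pliocene, Pleistocene.

5.3213 million years; Pliocene, Pleistocene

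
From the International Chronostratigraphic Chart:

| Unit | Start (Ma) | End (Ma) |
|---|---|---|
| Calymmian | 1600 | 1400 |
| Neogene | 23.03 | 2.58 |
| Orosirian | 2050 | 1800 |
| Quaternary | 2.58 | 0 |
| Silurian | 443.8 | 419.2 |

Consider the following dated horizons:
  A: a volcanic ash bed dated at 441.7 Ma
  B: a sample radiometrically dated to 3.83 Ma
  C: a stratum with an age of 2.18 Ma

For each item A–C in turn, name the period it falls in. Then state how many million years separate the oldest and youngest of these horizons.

A — Silurian; B — Neogene; C — Quaternary; span 439.52 million years

A: 441.7 Ma lies in 443.8–419.2 Ma, so Silurian.
B: 3.83 Ma lies in 23.03–2.58 Ma, so Neogene.
C: 2.18 Ma lies in 2.58–0 Ma, so Quaternary.
Oldest = 441.7 Ma, youngest = 2.18 Ma → span 439.52 Myr.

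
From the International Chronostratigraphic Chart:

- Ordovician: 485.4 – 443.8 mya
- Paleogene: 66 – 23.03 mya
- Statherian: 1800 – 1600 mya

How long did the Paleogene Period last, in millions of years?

66 − 23.03 = 42.97 million years.

42.97 million years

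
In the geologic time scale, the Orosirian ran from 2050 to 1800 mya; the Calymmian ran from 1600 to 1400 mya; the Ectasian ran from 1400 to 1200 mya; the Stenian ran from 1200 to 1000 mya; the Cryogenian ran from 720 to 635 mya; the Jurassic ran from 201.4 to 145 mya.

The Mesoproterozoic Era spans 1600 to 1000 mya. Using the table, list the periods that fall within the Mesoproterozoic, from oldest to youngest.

Calymmian, Ectasian, Stenian

Periods with both bounds inside 1600–1000 Ma: Calymmian (1600–1400), Ectasian (1400–1200), Stenian (1200–1000).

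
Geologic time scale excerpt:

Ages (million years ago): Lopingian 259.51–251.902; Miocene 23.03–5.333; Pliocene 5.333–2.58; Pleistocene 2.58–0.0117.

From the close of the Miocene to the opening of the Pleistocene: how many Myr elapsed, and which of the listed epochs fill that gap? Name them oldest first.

2.753 million years; Pliocene

End of Miocene = 5.333 Ma; start of Pleistocene = 2.58 Ma.
Gap = 5.333 − 2.58 = 2.753 Myr.
Epochs wholly inside 5.333–2.58 Ma: Pliocene (5.333–2.58).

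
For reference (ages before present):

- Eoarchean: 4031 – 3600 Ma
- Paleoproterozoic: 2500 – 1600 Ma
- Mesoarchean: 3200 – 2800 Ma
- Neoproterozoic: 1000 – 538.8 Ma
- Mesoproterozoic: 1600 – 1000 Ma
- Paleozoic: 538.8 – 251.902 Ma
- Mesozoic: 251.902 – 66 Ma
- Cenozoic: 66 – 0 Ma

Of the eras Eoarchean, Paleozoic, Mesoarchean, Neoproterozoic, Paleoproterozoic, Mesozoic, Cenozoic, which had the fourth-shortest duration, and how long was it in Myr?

Mesoarchean, 400 million years

Durations: Eoarchean 431; Paleozoic 286.898; Mesoarchean 400; Neoproterozoic 461.2; Paleoproterozoic 900; Mesozoic 185.902; Cenozoic 66 Myr.
Sorted shortest-first: Cenozoic (66), Mesozoic (185.902), Paleozoic (286.898), Mesoarchean (400), Eoarchean (431), Neoproterozoic (461.2), Paleoproterozoic (900).
The fourth shortest is Mesoarchean at 400 Myr.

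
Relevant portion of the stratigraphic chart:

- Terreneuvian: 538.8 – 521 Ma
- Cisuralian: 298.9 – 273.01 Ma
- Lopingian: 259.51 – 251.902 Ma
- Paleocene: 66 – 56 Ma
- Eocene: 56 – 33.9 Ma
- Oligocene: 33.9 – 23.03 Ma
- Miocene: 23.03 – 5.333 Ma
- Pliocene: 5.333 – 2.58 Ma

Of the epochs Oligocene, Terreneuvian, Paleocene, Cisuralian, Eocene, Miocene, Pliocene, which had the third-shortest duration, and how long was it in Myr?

Durations: Oligocene 10.87; Terreneuvian 17.8; Paleocene 10; Cisuralian 25.89; Eocene 22.1; Miocene 17.697; Pliocene 2.753 Myr.
Sorted shortest-first: Pliocene (2.753), Paleocene (10), Oligocene (10.87), Miocene (17.697), Terreneuvian (17.8), Eocene (22.1), Cisuralian (25.89).
The third shortest is Oligocene at 10.87 Myr.

Oligocene, 10.87 million years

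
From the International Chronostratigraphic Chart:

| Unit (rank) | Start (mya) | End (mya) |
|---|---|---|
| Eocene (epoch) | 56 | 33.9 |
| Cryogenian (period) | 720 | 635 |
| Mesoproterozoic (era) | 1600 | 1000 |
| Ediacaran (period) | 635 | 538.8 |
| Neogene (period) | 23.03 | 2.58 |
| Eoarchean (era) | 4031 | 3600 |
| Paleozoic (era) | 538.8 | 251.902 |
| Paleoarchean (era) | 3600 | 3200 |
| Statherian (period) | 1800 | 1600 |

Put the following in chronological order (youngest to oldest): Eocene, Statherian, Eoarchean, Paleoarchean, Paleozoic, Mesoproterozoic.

Eocene → Paleozoic → Mesoproterozoic → Statherian → Paleoarchean → Eoarchean

Sorting by start age (ascending Ma, since larger Ma = older): Eocene start 56, Paleozoic start 538.8, Mesoproterozoic start 1600, Statherian start 1800, Paleoarchean start 3600, Eoarchean start 4031.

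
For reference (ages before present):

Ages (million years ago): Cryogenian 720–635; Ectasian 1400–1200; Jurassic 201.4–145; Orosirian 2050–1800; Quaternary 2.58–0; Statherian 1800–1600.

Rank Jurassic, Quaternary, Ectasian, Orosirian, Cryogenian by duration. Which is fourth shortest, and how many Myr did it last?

Start − end for each: Jurassic 201.4 − 145 = 56.4; Quaternary 2.58 − 0 = 2.58; Ectasian 1400 − 1200 = 200; Orosirian 2050 − 1800 = 250; Cryogenian 720 − 635 = 85.
Ranking these from shortest: Quaternary < Jurassic < Cryogenian < Ectasian < Orosirian.
Position 4 in that ranking is Ectasian, which lasted 200 Myr.

Ectasian, 200 million years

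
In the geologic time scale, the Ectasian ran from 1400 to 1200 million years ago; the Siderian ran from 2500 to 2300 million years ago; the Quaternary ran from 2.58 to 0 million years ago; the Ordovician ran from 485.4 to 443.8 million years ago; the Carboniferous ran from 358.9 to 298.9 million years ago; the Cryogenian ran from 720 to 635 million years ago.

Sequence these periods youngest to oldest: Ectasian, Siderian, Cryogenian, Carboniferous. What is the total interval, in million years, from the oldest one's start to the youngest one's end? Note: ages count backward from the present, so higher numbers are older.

From the excerpt: Ectasian 1400–1200; Siderian 2500–2300; Cryogenian 720–635; Carboniferous 358.9–298.9 (Ma).
Larger Ma is earlier, so the oldest is Siderian and the youngest is Carboniferous; youngest to oldest: Carboniferous, Cryogenian, Ectasian, Siderian.
Oldest start 2500 minus youngest end 298.9 gives 2201.1 Myr overall.

Carboniferous → Cryogenian → Ectasian → Siderian; total span 2201.1 Myr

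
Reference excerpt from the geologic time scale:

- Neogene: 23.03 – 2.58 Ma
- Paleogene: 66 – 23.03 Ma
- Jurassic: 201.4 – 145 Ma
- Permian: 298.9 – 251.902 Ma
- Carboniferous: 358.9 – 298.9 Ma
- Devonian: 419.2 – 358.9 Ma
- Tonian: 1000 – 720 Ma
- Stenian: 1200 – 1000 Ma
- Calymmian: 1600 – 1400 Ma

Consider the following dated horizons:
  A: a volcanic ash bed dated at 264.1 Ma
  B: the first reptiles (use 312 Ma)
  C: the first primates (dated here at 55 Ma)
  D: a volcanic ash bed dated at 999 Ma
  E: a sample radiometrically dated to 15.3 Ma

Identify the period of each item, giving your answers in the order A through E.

A: 264.1 Ma lies in 298.9–251.902 Ma, so Permian.
B: 312 Ma lies in 358.9–298.9 Ma, so Carboniferous.
C: 55 Ma lies in 66–23.03 Ma, so Paleogene.
D: 999 Ma lies in 1000–720 Ma, so Tonian.
E: 15.3 Ma lies in 23.03–2.58 Ma, so Neogene.

A — Permian; B — Carboniferous; C — Paleogene; D — Tonian; E — Neogene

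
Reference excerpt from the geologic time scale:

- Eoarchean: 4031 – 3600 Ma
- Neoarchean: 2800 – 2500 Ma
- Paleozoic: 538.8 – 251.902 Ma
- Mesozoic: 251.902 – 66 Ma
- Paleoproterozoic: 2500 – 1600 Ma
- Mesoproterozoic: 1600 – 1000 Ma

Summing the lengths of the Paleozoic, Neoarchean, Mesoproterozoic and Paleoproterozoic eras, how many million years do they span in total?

Duration is start − end for each: (538.8 − 251.902) + (2800 − 2500) + (1600 − 1000) + (2500 − 1600).
That is 286.898 + 300 + 600 + 900, which totals 2086.898 million years.

2086.898 million years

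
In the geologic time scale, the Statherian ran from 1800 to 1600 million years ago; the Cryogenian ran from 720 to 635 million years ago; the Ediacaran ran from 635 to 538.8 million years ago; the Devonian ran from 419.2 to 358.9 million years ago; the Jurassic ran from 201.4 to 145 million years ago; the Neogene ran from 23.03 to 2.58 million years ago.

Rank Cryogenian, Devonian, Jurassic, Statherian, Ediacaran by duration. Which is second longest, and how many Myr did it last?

Ediacaran, 96.2 million years

Durations: Cryogenian 85; Devonian 60.3; Jurassic 56.4; Statherian 200; Ediacaran 96.2 Myr.
Sorted longest-first: Statherian (200), Ediacaran (96.2), Cryogenian (85), Devonian (60.3), Jurassic (56.4).
The second longest is Ediacaran at 96.2 Myr.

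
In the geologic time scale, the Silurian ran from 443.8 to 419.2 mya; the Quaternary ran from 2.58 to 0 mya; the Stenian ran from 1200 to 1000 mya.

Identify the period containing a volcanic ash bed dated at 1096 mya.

Stenian

1096 Ma lies between 1200 and 1000 Ma, so it falls in the Stenian.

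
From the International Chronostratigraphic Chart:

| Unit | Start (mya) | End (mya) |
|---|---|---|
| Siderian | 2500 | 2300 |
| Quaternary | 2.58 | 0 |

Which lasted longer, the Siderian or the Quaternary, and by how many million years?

Siderian: 2500 − 2300 = 200 Myr.
Quaternary: 2.58 − 0 = 2.58 Myr.
Difference: 200 − 2.58 = 197.42 Myr, so the Siderian was longer.

Siderian, by 197.42 million years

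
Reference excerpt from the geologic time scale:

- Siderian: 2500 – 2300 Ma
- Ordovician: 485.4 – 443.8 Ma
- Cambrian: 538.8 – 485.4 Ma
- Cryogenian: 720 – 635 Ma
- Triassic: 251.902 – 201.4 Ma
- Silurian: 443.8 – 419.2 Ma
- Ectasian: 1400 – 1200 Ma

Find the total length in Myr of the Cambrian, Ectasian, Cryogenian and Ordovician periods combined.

380 million years

Duration is start − end for each: (538.8 − 485.4) + (1400 − 1200) + (720 − 635) + (485.4 − 443.8).
That is 53.4 + 200 + 85 + 41.6, which totals 380 million years.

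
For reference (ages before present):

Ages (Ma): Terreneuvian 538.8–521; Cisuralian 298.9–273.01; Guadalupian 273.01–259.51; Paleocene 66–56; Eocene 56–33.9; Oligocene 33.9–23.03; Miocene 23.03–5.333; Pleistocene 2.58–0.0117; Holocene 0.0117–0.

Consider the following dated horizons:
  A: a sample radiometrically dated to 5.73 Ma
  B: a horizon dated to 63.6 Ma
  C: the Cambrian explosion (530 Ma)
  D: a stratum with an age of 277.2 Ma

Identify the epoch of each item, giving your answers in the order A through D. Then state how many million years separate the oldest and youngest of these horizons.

A: 5.73 Ma lies in 23.03–5.333 Ma, so Miocene.
B: 63.6 Ma lies in 66–56 Ma, so Paleocene.
C: 530 Ma lies in 538.8–521 Ma, so Terreneuvian.
D: 277.2 Ma lies in 298.9–273.01 Ma, so Cisuralian.
Oldest = 530 Ma, youngest = 5.73 Ma → span 524.27 Myr.

A — Miocene; B — Paleocene; C — Terreneuvian; D — Cisuralian; span 524.27 million years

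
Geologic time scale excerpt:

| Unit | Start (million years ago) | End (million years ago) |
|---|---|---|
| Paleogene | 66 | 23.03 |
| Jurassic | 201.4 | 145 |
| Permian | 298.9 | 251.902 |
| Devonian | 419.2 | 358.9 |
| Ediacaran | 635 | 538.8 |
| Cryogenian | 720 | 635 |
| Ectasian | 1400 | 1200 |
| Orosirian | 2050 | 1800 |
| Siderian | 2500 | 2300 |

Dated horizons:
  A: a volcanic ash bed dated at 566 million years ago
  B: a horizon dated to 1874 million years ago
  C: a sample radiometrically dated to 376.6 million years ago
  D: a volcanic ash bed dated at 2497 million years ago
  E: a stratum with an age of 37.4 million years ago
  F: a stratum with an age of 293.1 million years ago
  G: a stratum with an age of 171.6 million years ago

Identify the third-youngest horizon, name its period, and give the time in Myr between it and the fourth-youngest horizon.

F, in the Permian; 83.5 million years to C

Sorted youngest-first by Ma: E (37.4), G (171.6), F (293.1), C (376.6), A (566), B (1874), D (2497).
The third youngest is F at 293.1 Ma, which lies in 298.9–251.902 Ma: the Permian.
The fourth youngest is C at 376.6 Ma; separation = |293.1 − 376.6| = 83.5 Myr.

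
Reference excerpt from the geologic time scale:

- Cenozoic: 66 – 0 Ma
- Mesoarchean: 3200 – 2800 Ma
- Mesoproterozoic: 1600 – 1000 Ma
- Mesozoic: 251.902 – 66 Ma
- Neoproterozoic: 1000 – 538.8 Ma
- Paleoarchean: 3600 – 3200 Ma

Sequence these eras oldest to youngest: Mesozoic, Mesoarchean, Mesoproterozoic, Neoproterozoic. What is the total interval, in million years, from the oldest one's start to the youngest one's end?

Start ages (Ma): Mesoarchean 3200, Mesoproterozoic 1600, Neoproterozoic 1000, Mesozoic 251.902.
Ordered oldest to youngest: Mesoarchean, Mesoproterozoic, Neoproterozoic, Mesozoic.
Span = 3200 − 66 = 3134 Myr.

Mesoarchean → Mesoproterozoic → Neoproterozoic → Mesozoic; total span 3134 Myr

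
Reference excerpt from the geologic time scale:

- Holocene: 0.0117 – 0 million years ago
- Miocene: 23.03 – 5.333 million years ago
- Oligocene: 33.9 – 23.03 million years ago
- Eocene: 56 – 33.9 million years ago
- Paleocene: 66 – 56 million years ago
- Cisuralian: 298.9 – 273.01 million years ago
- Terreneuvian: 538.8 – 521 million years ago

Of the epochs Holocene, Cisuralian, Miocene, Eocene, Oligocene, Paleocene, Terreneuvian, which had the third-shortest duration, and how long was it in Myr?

Durations: Holocene 0.0117; Cisuralian 25.89; Miocene 17.697; Eocene 22.1; Oligocene 10.87; Paleocene 10; Terreneuvian 17.8 Myr.
Sorted shortest-first: Holocene (0.0117), Paleocene (10), Oligocene (10.87), Miocene (17.697), Terreneuvian (17.8), Eocene (22.1), Cisuralian (25.89).
The third shortest is Oligocene at 10.87 Myr.

Oligocene, 10.87 million years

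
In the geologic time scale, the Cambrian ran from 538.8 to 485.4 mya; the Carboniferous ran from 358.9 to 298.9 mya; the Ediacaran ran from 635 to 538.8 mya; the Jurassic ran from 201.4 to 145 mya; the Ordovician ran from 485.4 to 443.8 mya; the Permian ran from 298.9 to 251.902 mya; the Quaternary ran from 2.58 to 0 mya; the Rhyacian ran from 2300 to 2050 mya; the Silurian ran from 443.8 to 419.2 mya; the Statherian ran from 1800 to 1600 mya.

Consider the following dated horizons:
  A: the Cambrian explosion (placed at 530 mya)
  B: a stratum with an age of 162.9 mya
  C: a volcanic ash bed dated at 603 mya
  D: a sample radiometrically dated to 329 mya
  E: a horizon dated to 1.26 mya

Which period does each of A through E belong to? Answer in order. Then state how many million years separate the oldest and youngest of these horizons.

A: 530 Ma lies in 538.8–485.4 Ma, so Cambrian.
B: 162.9 Ma lies in 201.4–145 Ma, so Jurassic.
C: 603 Ma lies in 635–538.8 Ma, so Ediacaran.
D: 329 Ma lies in 358.9–298.9 Ma, so Carboniferous.
E: 1.26 Ma lies in 2.58–0 Ma, so Quaternary.
Oldest = 603 Ma, youngest = 1.26 Ma → span 601.74 Myr.

A — Cambrian; B — Jurassic; C — Ediacaran; D — Carboniferous; E — Quaternary; span 601.74 million years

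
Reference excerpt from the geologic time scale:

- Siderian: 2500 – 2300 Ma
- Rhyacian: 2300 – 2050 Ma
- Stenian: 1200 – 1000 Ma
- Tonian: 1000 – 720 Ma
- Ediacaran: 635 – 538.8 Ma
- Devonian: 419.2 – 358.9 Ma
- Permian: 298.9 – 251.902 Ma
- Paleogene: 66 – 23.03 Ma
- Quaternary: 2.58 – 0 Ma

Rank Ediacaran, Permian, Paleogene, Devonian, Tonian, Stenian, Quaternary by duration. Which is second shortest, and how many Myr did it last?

Paleogene, 42.97 million years

Start − end for each: Ediacaran 635 − 538.8 = 96.2; Permian 298.9 − 251.902 = 46.998; Paleogene 66 − 23.03 = 42.97; Devonian 419.2 − 358.9 = 60.3; Tonian 1000 − 720 = 280; Stenian 1200 − 1000 = 200; Quaternary 2.58 − 0 = 2.58.
Ranking these from shortest: Quaternary < Paleogene < Permian < Devonian < Ediacaran < Stenian < Tonian.
Position 2 in that ranking is Paleogene, which lasted 42.97 Myr.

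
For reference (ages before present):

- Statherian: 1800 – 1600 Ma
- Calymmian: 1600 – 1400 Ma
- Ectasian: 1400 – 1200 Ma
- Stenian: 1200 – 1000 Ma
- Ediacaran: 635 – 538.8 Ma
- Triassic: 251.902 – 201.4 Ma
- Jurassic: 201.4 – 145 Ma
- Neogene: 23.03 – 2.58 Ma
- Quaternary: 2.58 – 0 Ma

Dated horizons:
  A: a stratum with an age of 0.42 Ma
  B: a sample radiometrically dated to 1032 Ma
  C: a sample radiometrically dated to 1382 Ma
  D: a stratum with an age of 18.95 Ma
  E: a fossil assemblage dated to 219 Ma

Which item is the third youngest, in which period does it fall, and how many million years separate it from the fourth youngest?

E, in the Triassic; 813 million years to B

Smaller Ma means younger, so youngest first: A 0.42 < D 18.95 < E 219 < B 1032 < C 1382.
Counting 3 along gives E (219 Ma); the excerpt puts that inside the Triassic, 251.902–201.4 Ma.
Next in line is B (1032 Ma), and 1032 − 219 = 813 Myr.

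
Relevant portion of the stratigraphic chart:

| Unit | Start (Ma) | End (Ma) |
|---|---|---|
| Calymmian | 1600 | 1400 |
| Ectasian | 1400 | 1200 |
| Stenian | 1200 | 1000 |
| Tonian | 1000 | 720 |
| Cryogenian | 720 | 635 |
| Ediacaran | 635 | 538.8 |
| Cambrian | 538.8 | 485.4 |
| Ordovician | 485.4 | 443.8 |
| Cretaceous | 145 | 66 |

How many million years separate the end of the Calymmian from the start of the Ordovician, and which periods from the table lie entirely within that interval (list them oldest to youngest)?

End of Calymmian = 1400 Ma; start of Ordovician = 485.4 Ma.
Gap = 1400 − 485.4 = 914.6 Myr.
Periods wholly inside 1400–485.4 Ma: Ectasian (1400–1200), Stenian (1200–1000), Tonian (1000–720), Cryogenian (720–635), Ediacaran (635–538.8), Cambrian (538.8–485.4).

914.6 million years; Ectasian, Stenian, Tonian, Cryogenian, Ediacaran, Cambrian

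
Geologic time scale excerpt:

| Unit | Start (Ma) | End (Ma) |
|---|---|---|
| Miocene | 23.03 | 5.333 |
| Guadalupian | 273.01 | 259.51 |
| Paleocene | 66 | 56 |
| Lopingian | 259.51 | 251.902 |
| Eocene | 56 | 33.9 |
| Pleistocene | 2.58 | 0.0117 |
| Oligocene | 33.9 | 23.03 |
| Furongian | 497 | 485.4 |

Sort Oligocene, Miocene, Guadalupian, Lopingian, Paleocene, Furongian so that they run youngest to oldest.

Miocene, Oligocene, Paleocene, Lopingian, Guadalupian, Furongian

Sorting by start age (ascending Ma, since larger Ma = older): Miocene start 23.03, Oligocene start 33.9, Paleocene start 66, Lopingian start 259.51, Guadalupian start 273.01, Furongian start 497.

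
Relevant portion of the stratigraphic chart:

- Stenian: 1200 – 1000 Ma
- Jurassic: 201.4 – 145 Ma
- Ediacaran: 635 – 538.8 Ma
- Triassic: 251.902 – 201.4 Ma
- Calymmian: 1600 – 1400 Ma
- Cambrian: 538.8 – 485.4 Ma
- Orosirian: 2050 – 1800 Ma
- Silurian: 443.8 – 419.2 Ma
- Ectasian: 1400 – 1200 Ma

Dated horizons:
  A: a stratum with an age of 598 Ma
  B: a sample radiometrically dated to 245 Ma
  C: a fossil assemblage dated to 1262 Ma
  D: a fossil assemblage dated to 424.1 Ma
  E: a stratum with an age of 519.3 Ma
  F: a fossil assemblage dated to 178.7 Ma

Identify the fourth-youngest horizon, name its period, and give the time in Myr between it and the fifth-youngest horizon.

E, in the Cambrian; 78.7 million years to A

Smaller Ma means younger, so youngest first: F 178.7 < B 245 < D 424.1 < E 519.3 < A 598 < C 1262.
Counting 4 along gives E (519.3 Ma); the excerpt puts that inside the Cambrian, 538.8–485.4 Ma.
Next in line is A (598 Ma), and 598 − 519.3 = 78.7 Myr.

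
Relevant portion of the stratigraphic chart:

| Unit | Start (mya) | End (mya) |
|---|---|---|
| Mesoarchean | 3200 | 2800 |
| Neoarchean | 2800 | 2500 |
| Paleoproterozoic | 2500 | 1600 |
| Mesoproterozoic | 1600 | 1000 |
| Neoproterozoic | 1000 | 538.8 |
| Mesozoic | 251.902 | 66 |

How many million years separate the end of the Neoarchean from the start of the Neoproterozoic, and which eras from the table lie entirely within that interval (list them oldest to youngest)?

The Neoarchean closes at 2500 Ma and the Neoproterozoic opens at 1000 Ma, so the interval is 2500 − 1000 = 1500 Myr.
An era fits inside if it starts at or after 2500 Ma and ends at or before 1000 Ma; oldest first that gives Paleoproterozoic, Mesoproterozoic.

1500 million years; Paleoproterozoic, Mesoproterozoic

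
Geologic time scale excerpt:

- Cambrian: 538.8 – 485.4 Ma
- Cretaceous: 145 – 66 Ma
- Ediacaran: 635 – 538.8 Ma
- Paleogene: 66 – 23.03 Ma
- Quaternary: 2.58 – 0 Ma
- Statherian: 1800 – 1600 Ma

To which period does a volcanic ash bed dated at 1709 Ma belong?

Statherian

1709 Ma lies between 1800 and 1600 Ma, so it falls in the Statherian.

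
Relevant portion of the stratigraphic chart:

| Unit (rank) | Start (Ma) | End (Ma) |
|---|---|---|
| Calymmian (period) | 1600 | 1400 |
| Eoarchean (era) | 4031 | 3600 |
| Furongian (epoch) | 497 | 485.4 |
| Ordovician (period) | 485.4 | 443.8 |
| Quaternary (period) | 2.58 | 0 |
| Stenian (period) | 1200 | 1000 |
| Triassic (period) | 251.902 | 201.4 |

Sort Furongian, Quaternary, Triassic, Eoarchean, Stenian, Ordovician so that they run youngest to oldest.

Quaternary, Triassic, Ordovician, Furongian, Stenian, Eoarchean

Read off each span (Ma): Furongian 497–485.4; Quaternary 2.58–0; Triassic 251.902–201.4; Eoarchean 4031–3600; Stenian 1200–1000; Ordovician 485.4–443.8.
Larger Ma is older, so oldest→youngest is Eoarchean, Stenian, Furongian, Ordovician, Triassic, Quaternary; reverse it for youngest→oldest.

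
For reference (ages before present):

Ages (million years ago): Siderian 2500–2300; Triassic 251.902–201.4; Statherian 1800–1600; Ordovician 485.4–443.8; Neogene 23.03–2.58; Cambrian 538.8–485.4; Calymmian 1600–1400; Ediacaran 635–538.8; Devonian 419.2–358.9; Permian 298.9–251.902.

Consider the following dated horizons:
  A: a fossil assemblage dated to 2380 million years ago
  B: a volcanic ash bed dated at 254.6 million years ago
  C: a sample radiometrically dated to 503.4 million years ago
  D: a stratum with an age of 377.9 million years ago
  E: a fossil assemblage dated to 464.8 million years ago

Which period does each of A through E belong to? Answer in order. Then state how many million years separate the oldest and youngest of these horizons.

A — Siderian; B — Permian; C — Cambrian; D — Devonian; E — Ordovician; span 2125.4 million years

A: 2380 Ma lies in 2500–2300 Ma, so Siderian.
B: 254.6 Ma lies in 298.9–251.902 Ma, so Permian.
C: 503.4 Ma lies in 538.8–485.4 Ma, so Cambrian.
D: 377.9 Ma lies in 419.2–358.9 Ma, so Devonian.
E: 464.8 Ma lies in 485.4–443.8 Ma, so Ordovician.
Oldest = 2380 Ma, youngest = 254.6 Ma → span 2125.4 Myr.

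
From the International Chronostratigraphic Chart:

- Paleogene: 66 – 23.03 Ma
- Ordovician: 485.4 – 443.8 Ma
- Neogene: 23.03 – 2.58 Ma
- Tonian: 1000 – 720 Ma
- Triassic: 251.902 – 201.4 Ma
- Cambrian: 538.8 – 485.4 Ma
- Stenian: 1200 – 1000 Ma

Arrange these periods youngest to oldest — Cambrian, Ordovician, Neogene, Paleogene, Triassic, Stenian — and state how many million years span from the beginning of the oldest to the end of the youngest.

From the excerpt: Cambrian 538.8–485.4; Ordovician 485.4–443.8; Neogene 23.03–2.58; Paleogene 66–23.03; Triassic 251.902–201.4; Stenian 1200–1000 (Ma).
Larger Ma is earlier, so the oldest is Stenian and the youngest is Neogene; youngest to oldest: Neogene, Paleogene, Triassic, Ordovician, Cambrian, Stenian.
Oldest start 1200 minus youngest end 2.58 gives 1197.42 Myr overall.

Neogene → Paleogene → Triassic → Ordovician → Cambrian → Stenian; total span 1197.42 Myr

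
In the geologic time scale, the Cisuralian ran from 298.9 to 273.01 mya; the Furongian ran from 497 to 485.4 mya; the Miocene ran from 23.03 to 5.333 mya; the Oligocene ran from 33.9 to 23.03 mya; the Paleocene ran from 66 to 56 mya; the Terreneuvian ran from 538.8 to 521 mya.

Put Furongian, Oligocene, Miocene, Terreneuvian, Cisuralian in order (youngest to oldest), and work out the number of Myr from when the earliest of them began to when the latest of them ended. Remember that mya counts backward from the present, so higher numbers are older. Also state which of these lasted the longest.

Start ages (Ma): Terreneuvian 538.8, Furongian 497, Cisuralian 298.9, Oligocene 33.9, Miocene 23.03.
Ordered youngest to oldest: Miocene, Oligocene, Cisuralian, Furongian, Terreneuvian.
Span = 538.8 − 5.333 = 533.467 Myr.
Durations: Oligocene 10.87, Cisuralian 25.89, Terreneuvian 17.8, Miocene 17.697, Furongian 11.6 → longest is Cisuralian (25.89 Myr).

Miocene → Oligocene → Cisuralian → Furongian → Terreneuvian; total span 533.467 Myr; longest is Cisuralian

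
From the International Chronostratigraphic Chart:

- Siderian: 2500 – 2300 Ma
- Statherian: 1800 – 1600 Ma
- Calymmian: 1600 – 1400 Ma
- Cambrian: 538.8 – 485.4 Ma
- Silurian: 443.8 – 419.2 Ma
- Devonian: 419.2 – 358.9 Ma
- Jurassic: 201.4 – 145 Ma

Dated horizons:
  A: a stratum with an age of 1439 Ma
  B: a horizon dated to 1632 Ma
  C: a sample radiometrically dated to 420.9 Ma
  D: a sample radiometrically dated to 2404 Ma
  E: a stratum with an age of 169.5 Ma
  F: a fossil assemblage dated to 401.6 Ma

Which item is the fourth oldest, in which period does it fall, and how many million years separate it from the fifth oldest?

C, in the Silurian; 19.3 million years to F

Larger Ma means older, so oldest first: D 2404 > B 1632 > A 1439 > C 420.9 > F 401.6 > E 169.5.
Counting 4 along gives C (420.9 Ma); the excerpt puts that inside the Silurian, 443.8–419.2 Ma.
Next in line is F (401.6 Ma), and 420.9 − 401.6 = 19.3 Myr.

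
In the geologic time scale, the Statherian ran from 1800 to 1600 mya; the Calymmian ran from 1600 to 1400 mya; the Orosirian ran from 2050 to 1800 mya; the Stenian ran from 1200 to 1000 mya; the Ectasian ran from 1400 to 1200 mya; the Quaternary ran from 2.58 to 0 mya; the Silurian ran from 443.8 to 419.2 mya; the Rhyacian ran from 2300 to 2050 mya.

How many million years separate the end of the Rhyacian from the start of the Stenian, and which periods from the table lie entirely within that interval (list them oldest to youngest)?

850 million years; Orosirian, Statherian, Calymmian, Ectasian

End of Rhyacian = 2050 Ma; start of Stenian = 1200 Ma.
Gap = 2050 − 1200 = 850 Myr.
Periods wholly inside 2050–1200 Ma: Orosirian (2050–1800), Statherian (1800–1600), Calymmian (1600–1400), Ectasian (1400–1200).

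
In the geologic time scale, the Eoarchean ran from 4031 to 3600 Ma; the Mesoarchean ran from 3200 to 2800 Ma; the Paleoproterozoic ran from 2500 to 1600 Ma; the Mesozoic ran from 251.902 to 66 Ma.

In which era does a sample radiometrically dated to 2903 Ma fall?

2903 Ma lies between 3200 and 2800 Ma, so it falls in the Mesoarchean.

Mesoarchean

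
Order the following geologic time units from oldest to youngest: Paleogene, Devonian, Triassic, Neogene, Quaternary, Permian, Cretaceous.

Devonian, then Permian, then Triassic, then Cretaceous, then Paleogene, then Neogene, then Quaternary

Group by era (each group listed oldest first) — Paleozoic: Devonian, Permian; Mesozoic: Triassic, Cretaceous; Cenozoic: Paleogene, Neogene, Quaternary. The eras run Paleozoic → Mesozoic → Cenozoic. Concatenating the groups in that era order gives oldest to youngest directly.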